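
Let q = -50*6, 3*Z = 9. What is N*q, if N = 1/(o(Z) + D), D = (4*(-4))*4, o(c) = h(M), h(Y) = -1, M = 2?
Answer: 60/13 ≈ 4.6154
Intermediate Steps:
Z = 3 (Z = (⅓)*9 = 3)
o(c) = -1
D = -64 (D = -16*4 = -64)
q = -300
N = -1/65 (N = 1/(-1 - 64) = 1/(-65) = -1/65 ≈ -0.015385)
N*q = -1/65*(-300) = 60/13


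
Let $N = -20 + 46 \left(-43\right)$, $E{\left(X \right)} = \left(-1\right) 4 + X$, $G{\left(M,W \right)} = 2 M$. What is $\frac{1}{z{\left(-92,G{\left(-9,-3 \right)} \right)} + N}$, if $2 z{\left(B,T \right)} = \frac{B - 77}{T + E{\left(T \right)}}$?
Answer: $- \frac{80}{159671} \approx -0.00050103$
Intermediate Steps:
$E{\left(X \right)} = -4 + X$
$z{\left(B,T \right)} = \frac{-77 + B}{2 \left(-4 + 2 T\right)}$ ($z{\left(B,T \right)} = \frac{\left(B - 77\right) \frac{1}{T + \left(-4 + T\right)}}{2} = \frac{\left(-77 + B\right) \frac{1}{-4 + 2 T}}{2} = \frac{\frac{1}{-4 + 2 T} \left(-77 + B\right)}{2} = \frac{-77 + B}{2 \left(-4 + 2 T\right)}$)
$N = -1998$ ($N = -20 - 1978 = -1998$)
$\frac{1}{z{\left(-92,G{\left(-9,-3 \right)} \right)} + N} = \frac{1}{\frac{-77 - 92}{4 \left(-2 + 2 \left(-9\right)\right)} - 1998} = \frac{1}{\frac{1}{4} \frac{1}{-2 - 18} \left(-169\right) - 1998} = \frac{1}{\frac{1}{4} \frac{1}{-20} \left(-169\right) - 1998} = \frac{1}{\frac{1}{4} \left(- \frac{1}{20}\right) \left(-169\right) - 1998} = \frac{1}{\frac{169}{80} - 1998} = \frac{1}{- \frac{159671}{80}} = - \frac{80}{159671}$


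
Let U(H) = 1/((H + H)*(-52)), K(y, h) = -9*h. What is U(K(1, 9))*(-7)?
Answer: -7/8424 ≈ -0.00083096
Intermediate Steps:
U(H) = -1/(104*H) (U(H) = -1/52/(2*H) = (1/(2*H))*(-1/52) = -1/(104*H))
U(K(1, 9))*(-7) = -1/(104*((-9*9)))*(-7) = -1/104/(-81)*(-7) = -1/104*(-1/81)*(-7) = (1/8424)*(-7) = -7/8424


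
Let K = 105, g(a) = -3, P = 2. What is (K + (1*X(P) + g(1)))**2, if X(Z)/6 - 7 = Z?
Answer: 24336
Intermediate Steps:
X(Z) = 42 + 6*Z
(K + (1*X(P) + g(1)))**2 = (105 + (1*(42 + 6*2) - 3))**2 = (105 + (1*(42 + 12) - 3))**2 = (105 + (1*54 - 3))**2 = (105 + (54 - 3))**2 = (105 + 51)**2 = 156**2 = 24336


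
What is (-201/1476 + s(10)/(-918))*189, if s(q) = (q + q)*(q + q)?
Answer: -301357/2788 ≈ -108.09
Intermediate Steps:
s(q) = 4*q**2 (s(q) = (2*q)*(2*q) = 4*q**2)
(-201/1476 + s(10)/(-918))*189 = (-201/1476 + (4*10**2)/(-918))*189 = (-201*1/1476 + (4*100)*(-1/918))*189 = (-67/492 + 400*(-1/918))*189 = (-67/492 - 200/459)*189 = -43051/75276*189 = -301357/2788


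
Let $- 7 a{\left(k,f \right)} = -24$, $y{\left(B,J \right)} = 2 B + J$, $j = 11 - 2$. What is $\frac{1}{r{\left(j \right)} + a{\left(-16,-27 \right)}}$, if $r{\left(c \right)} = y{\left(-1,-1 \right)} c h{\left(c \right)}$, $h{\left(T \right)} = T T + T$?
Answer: $- \frac{7}{16986} \approx -0.0004121$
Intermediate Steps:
$j = 9$
$y{\left(B,J \right)} = J + 2 B$
$a{\left(k,f \right)} = \frac{24}{7}$ ($a{\left(k,f \right)} = \left(- \frac{1}{7}\right) \left(-24\right) = \frac{24}{7}$)
$h{\left(T \right)} = T + T^{2}$ ($h{\left(T \right)} = T^{2} + T = T + T^{2}$)
$r{\left(c \right)} = - 3 c^{2} \left(1 + c\right)$ ($r{\left(c \right)} = \left(-1 + 2 \left(-1\right)\right) c c \left(1 + c\right) = \left(-1 - 2\right) c c \left(1 + c\right) = - 3 c c \left(1 + c\right) = - 3 c^{2} \left(1 + c\right)$)
$\frac{1}{r{\left(j \right)} + a{\left(-16,-27 \right)}} = \frac{1}{3 \cdot 9^{2} \left(-1 - 9\right) + \frac{24}{7}} = \frac{1}{3 \cdot 81 \left(-1 - 9\right) + \frac{24}{7}} = \frac{1}{3 \cdot 81 \left(-10\right) + \frac{24}{7}} = \frac{1}{-2430 + \frac{24}{7}} = \frac{1}{- \frac{16986}{7}} = - \frac{7}{16986}$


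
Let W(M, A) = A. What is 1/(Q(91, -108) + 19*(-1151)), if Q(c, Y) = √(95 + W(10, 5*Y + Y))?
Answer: -21869/478253714 - I*√553/478253714 ≈ -4.5727e-5 - 4.917e-8*I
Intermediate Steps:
Q(c, Y) = √(95 + 6*Y) (Q(c, Y) = √(95 + (5*Y + Y)) = √(95 + 6*Y))
1/(Q(91, -108) + 19*(-1151)) = 1/(√(95 + 6*(-108)) + 19*(-1151)) = 1/(√(95 - 648) - 21869) = 1/(√(-553) - 21869) = 1/(I*√553 - 21869) = 1/(-21869 + I*√553)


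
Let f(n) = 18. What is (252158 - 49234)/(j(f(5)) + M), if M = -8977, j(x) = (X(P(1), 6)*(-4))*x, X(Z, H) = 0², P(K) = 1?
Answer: -202924/8977 ≈ -22.605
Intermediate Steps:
X(Z, H) = 0
j(x) = 0 (j(x) = (0*(-4))*x = 0*x = 0)
(252158 - 49234)/(j(f(5)) + M) = (252158 - 49234)/(0 - 8977) = 202924/(-8977) = 202924*(-1/8977) = -202924/8977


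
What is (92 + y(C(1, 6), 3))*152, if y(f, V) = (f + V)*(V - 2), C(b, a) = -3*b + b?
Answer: 14136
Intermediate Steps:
C(b, a) = -2*b
y(f, V) = (-2 + V)*(V + f) (y(f, V) = (V + f)*(-2 + V) = (-2 + V)*(V + f))
(92 + y(C(1, 6), 3))*152 = (92 + (3² - 2*3 - (-4) + 3*(-2*1)))*152 = (92 + (9 - 6 - 2*(-2) + 3*(-2)))*152 = (92 + (9 - 6 + 4 - 6))*152 = (92 + 1)*152 = 93*152 = 14136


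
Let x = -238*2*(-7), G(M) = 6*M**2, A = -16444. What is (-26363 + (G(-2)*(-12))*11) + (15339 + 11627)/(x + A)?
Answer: -193618719/6556 ≈ -29533.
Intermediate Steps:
x = 3332 (x = -476*(-7) = 3332)
(-26363 + (G(-2)*(-12))*11) + (15339 + 11627)/(x + A) = (-26363 + ((6*(-2)**2)*(-12))*11) + (15339 + 11627)/(3332 - 16444) = (-26363 + ((6*4)*(-12))*11) + 26966/(-13112) = (-26363 + (24*(-12))*11) + 26966*(-1/13112) = (-26363 - 288*11) - 13483/6556 = (-26363 - 3168) - 13483/6556 = -29531 - 13483/6556 = -193618719/6556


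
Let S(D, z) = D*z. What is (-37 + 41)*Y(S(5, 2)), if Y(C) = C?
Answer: 40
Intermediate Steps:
(-37 + 41)*Y(S(5, 2)) = (-37 + 41)*(5*2) = 4*10 = 40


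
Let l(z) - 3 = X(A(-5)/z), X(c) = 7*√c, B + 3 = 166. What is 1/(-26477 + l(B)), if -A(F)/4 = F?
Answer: -308233/8160160372 - √815/8160160372 ≈ -3.7776e-5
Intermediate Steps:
B = 163 (B = -3 + 166 = 163)
A(F) = -4*F
l(z) = 3 + 14*√5*√(1/z) (l(z) = 3 + 7*√((-4*(-5))/z) = 3 + 7*√(20/z) = 3 + 7*(2*√5*√(1/z)) = 3 + 14*√5*√(1/z))
1/(-26477 + l(B)) = 1/(-26477 + (3 + 14*√5*√(1/163))) = 1/(-26477 + (3 + 14*√5*(√163/163))) = 1/(-26477 + (3 + 14*√815/163)) = 1/(-26474 + 14*√815/163)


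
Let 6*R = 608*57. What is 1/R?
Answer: 1/5776 ≈ 0.00017313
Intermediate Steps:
R = 5776 (R = (608*57)/6 = (1/6)*34656 = 5776)
1/R = 1/5776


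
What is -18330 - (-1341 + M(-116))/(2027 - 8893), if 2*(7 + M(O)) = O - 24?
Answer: -62927599/3433 ≈ -18330.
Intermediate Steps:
M(O) = -19 + O/2 (M(O) = -7 + (O - 24)/2 = -7 + (-24 + O)/2 = -7 + (-12 + O/2) = -19 + O/2)
-18330 - (-1341 + M(-116))/(2027 - 8893) = -18330 - (-1341 + (-19 + (½)*(-116)))/(2027 - 8893) = -18330 - (-1341 + (-19 - 58))/(-6866) = -18330 - (-1341 - 77)*(-1)/6866 = -18330 - (-1418)*(-1)/6866 = -18330 - 1*709/3433 = -18330 - 709/3433 = -62927599/3433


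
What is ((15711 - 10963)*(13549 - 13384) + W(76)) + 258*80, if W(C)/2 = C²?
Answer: 815612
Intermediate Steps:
W(C) = 2*C²
((15711 - 10963)*(13549 - 13384) + W(76)) + 258*80 = ((15711 - 10963)*(13549 - 13384) + 2*76²) + 258*80 = (4748*165 + 2*5776) + 20640 = (783420 + 11552) + 20640 = 794972 + 20640 = 815612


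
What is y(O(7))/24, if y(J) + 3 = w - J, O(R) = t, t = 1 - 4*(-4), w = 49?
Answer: 29/24 ≈ 1.2083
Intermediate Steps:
t = 17 (t = 1 + 16 = 17)
O(R) = 17
y(J) = 46 - J (y(J) = -3 + (49 - J) = 46 - J)
y(O(7))/24 = (46 - 1*17)/24 = (46 - 17)/24 = (1/24)*29 = 29/24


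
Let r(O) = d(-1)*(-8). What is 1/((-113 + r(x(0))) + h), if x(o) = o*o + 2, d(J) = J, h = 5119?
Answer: 1/5014 ≈ 0.00019944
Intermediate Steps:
x(o) = 2 + o**2 (x(o) = o**2 + 2 = 2 + o**2)
r(O) = 8 (r(O) = -1*(-8) = 8)
1/((-113 + r(x(0))) + h) = 1/((-113 + 8) + 5119) = 1/(-105 + 5119) = 1/5014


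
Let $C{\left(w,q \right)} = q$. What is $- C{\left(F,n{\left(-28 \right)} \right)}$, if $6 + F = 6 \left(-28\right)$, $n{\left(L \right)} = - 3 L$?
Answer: $-84$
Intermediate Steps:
$F = -174$ ($F = -6 + 6 \left(-28\right) = -6 - 168 = -174$)
$- C{\left(F,n{\left(-28 \right)} \right)} = - \left(-3\right) \left(-28\right) = \left(-1\right) 84 = -84$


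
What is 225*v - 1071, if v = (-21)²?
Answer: 98154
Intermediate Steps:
v = 441
225*v - 1071 = 225*441 - 1071 = 99225 - 1071 = 98154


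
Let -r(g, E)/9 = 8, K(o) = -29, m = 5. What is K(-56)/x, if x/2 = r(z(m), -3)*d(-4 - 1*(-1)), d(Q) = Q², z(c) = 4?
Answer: 29/1296 ≈ 0.022377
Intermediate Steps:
r(g, E) = -72 (r(g, E) = -9*8 = -72)
x = -1296 (x = 2*(-72*(-4 - 1*(-1))²) = 2*(-72*(-4 + 1)²) = 2*(-72*(-3)²) = 2*(-72*9) = 2*(-648) = -1296)
K(-56)/x = -29/(-1296) = -29*(-1/1296) = 29/1296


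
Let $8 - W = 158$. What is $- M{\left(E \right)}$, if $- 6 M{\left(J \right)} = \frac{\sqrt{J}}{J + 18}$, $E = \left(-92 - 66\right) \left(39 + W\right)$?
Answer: $\frac{\sqrt{17538}}{105336} \approx 0.0012572$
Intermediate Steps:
$W = -150$ ($W = 8 - 158 = -150$)
$E = 17538$ ($E = \left(-92 - 66\right) \left(39 - 150\right) = \left(-158\right) \left(-111\right) = 17538$)
$M{\left(J \right)} = - \frac{\sqrt{J}}{6 \left(18 + J\right)}$ ($M{\left(J \right)} = - \frac{\frac{1}{J + 18} \sqrt{J}}{6} = - \frac{\frac{1}{18 + J} \sqrt{J}}{6} = - \frac{\sqrt{J} \frac{1}{18 + J}}{6} = - \frac{\sqrt{J}}{6 \left(18 + J\right)}$)
$- M{\left(E \right)} = - \frac{\left(-1\right) \sqrt{17538}}{108 + 6 \cdot 17538} = - \frac{\left(-1\right) \sqrt{17538}}{108 + 105228} = - \frac{\left(-1\right) \sqrt{17538}}{105336} = \frac{\sqrt{17538}}{105336}$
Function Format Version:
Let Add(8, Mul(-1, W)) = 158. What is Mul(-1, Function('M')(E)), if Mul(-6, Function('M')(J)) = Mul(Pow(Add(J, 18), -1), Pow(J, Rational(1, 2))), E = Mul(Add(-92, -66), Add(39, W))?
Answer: Mul(Rational(1, 105336), Pow(17538, Rational(1, 2))) ≈ 0.0012572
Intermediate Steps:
W = -150 (W = Add(8, Mul(-1, 158)) = Add(8, -158) = -150)
E = 17538 (E = Mul(Add(-92, -66), Add(39, -150)) = Mul(-158, -111) = 17538)
Function('M')(J) = Mul(Rational(-1, 6), Pow(J, Rational(1, 2)), Pow(Add(18, J), -1)) (Function('M')(J) = Mul(Rational(-1, 6), Mul(Pow(Add(J, 18), -1), Pow(J, Rational(1, 2)))) = Mul(Rational(-1, 6), Mul(Pow(Add(18, J), -1), Pow(J, Rational(1, 2)))) = Mul(Rational(-1, 6), Mul(Pow(J, Rational(1, 2)), Pow(Add(18, J), -1))) = Mul(Rational(-1, 6), Pow(J, Rational(1, 2)), Pow(Add(18, J), -1)))
Mul(-1, Function('M')(E)) = Mul(-1, Mul(-1, Pow(17538, Rational(1, 2)), Pow(Add(108, Mul(6, 17538)), -1))) = Mul(-1, Mul(-1, Pow(17538, Rational(1, 2)), Pow(Add(108, 105228), -1))) = Mul(-1, Mul(-1, Pow(17538, Rational(1, 2)), Pow(105336, -1))) = Mul(-1, Mul(-1, Pow(17538, Rational(1, 2)), Rational(1, 105336))) = Mul(-1, Mul(Rational(-1, 105336), Pow(17538, Rational(1, 2)))) = Mul(Rational(1, 105336), Pow(17538, Rational(1, 2)))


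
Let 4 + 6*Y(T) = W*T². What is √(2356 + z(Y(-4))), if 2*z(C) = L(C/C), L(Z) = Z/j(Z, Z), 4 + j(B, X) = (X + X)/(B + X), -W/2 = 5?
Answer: √84810/6 ≈ 48.537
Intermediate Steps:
W = -10 (W = -2*5 = -10)
Y(T) = -⅔ - 5*T²/3 (Y(T) = -⅔ + (-10*T²)/6 = -⅔ - 5*T²/3)
j(B, X) = -4 + 2*X/(B + X) (j(B, X) = -4 + (X + X)/(B + X) = -4 + (2*X)/(B + X) = -4 + 2*X/(B + X))
L(Z) = -Z/3 (L(Z) = Z/((2*(-Z - 2*Z)/(Z + Z))) = Z/((2*(-3*Z)/((2*Z)))) = Z/((2*(1/(2*Z))*(-3*Z))) = Z/(-3) = Z*(-⅓) = -Z/3)
z(C) = -⅙ (z(C) = (-C/(3*C))/2 = (-⅓*1)/2 = (½)*(-⅓) = -⅙)
√(2356 + z(Y(-4))) = √(2356 - ⅙) = √(14135/6) = √84810/6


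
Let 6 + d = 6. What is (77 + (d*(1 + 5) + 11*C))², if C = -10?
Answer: 1089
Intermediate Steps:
d = 0 (d = -6 + 6 = 0)
(77 + (d*(1 + 5) + 11*C))² = (77 + (0*(1 + 5) + 11*(-10)))² = (77 + (0*6 - 110))² = (77 + (0 - 110))² = (77 - 110)² = (-33)² = 1089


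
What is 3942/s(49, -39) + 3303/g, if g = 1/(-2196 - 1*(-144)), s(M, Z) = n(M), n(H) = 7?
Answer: -47440350/7 ≈ -6.7772e+6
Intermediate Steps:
s(M, Z) = 7
g = -1/2052 (g = 1/(-2196 + 144) = 1/(-2052) = -1/2052 ≈ -0.00048733)
3942/s(49, -39) + 3303/g = 3942/7 + 3303/(-1/2052) = 3942*(1/7) + 3303*(-2052) = 3942/7 - 6777756 = -47440350/7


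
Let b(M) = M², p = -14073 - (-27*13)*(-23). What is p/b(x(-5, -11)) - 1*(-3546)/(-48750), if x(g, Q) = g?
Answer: -7198041/8125 ≈ -885.91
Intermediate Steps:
p = -22146 (p = -14073 - (-351)*(-23) = -14073 - 1*8073 = -14073 - 8073 = -22146)
p/b(x(-5, -11)) - 1*(-3546)/(-48750) = -22146/((-5)²) - 1*(-3546)/(-48750) = -22146/25 + 3546*(-1/48750) = -22146*1/25 - 591/8125 = -22146/25 - 591/8125 = -7198041/8125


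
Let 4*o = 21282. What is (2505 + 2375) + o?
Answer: 20401/2 ≈ 10201.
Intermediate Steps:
o = 10641/2 (o = (1/4)*21282 = 10641/2 ≈ 5320.5)
(2505 + 2375) + o = (2505 + 2375) + 10641/2 = 4880 + 10641/2 = 20401/2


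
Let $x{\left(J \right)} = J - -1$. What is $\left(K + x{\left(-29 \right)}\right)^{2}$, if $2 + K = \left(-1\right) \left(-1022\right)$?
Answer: $984064$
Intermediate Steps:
$K = 1020$ ($K = -2 - -1022 = -2 + 1022 = 1020$)
$x{\left(J \right)} = 1 + J$ ($x{\left(J \right)} = J + 1 = 1 + J$)
$\left(K + x{\left(-29 \right)}\right)^{2} = \left(1020 + \left(1 - 29\right)\right)^{2} = \left(1020 - 28\right)^{2} = 992^{2} = 984064$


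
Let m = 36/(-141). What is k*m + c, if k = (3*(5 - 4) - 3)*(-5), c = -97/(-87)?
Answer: 97/87 ≈ 1.1149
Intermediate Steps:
m = -12/47 (m = 36*(-1/141) = -12/47 ≈ -0.25532)
c = 97/87 (c = -97*(-1/87) = 97/87 ≈ 1.1149)
k = 0 (k = (3*1 - 3)*(-5) = (3 - 3)*(-5) = 0*(-5) = 0)
k*m + c = 0*(-12/47) + 97/87 = 0 + 97/87 = 97/87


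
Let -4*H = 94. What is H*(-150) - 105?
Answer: 3420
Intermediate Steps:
H = -47/2 (H = -¼*94 = -47/2 ≈ -23.500)
H*(-150) - 105 = -47/2*(-150) - 105 = 3525 - 105 = 3420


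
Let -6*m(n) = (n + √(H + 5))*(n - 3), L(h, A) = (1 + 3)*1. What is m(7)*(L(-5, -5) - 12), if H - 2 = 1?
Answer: 112/3 + 32*√2/3 ≈ 52.418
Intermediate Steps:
H = 3 (H = 2 + 1 = 3)
L(h, A) = 4 (L(h, A) = 4*1 = 4)
m(n) = -(-3 + n)*(n + 2*√2)/6 (m(n) = -(n + √(3 + 5))*(n - 3)/6 = -(n + √8)*(-3 + n)/6 = -(n + 2*√2)*(-3 + n)/6 = -(-3 + n)*(n + 2*√2)/6)
m(7)*(L(-5, -5) - 12) = (√2 + (½)*7 - ⅙*7² - ⅓*7*√2)*(4 - 12) = (√2 + 7/2 - ⅙*49 - 7*√2/3)*(-8) = (√2 + 7/2 - 49/6 - 7*√2/3)*(-8) = (-14/3 - 4*√2/3)*(-8) = 112/3 + 32*√2/3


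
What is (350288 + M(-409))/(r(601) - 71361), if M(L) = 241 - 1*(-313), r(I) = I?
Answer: -6049/1220 ≈ -4.9582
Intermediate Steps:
M(L) = 554 (M(L) = 241 + 313 = 554)
(350288 + M(-409))/(r(601) - 71361) = (350288 + 554)/(601 - 71361) = 350842/(-70760) = 350842*(-1/70760) = -6049/1220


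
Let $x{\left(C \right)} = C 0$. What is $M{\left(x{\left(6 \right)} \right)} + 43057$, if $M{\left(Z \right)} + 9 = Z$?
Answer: $43048$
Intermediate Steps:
$x{\left(C \right)} = 0$
$M{\left(Z \right)} = -9 + Z$
$M{\left(x{\left(6 \right)} \right)} + 43057 = \left(-9 + 0\right) + 43057 = -9 + 43057 = 43048$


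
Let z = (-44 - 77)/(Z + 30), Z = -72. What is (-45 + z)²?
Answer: 3129361/1764 ≈ 1774.0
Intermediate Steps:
z = 121/42 (z = (-44 - 77)/(-72 + 30) = -121/(-42) = -121*(-1/42) = 121/42 ≈ 2.8810)
(-45 + z)² = (-45 + 121/42)² = (-1769/42)² = 3129361/1764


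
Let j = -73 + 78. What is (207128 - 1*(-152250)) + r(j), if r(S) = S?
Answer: 359383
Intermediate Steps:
j = 5
(207128 - 1*(-152250)) + r(j) = (207128 - 1*(-152250)) + 5 = (207128 + 152250) + 5 = 359378 + 5 = 359383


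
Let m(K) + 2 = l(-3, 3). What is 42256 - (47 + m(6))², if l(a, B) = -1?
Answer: 40320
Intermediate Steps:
m(K) = -3 (m(K) = -2 - 1 = -3)
42256 - (47 + m(6))² = 42256 - (47 - 3)² = 42256 - 1*44² = 42256 - 1*1936 = 42256 - 1936 = 40320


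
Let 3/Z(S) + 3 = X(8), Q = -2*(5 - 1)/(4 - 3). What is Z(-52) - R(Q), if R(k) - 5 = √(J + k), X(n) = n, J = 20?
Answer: -22/5 - 2*√3 ≈ -7.8641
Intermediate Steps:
Q = -8 (Q = -8/1 = -8 ≈ -8.0000)
Z(S) = ⅗ (Z(S) = 3/(-3 + 8) = 3/5 = 3*(⅕) = ⅗)
R(k) = 5 + √(20 + k)
Z(-52) - R(Q) = ⅗ - (5 + √(20 - 8)) = ⅗ - (5 + √12) = ⅗ - (5 + 2*√3) = ⅗ + (-5 - 2*√3) = -22/5 - 2*√3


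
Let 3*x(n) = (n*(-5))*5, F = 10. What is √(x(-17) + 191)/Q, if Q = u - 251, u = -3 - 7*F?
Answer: -√2994/972 ≈ -0.056294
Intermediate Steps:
x(n) = -25*n/3 (x(n) = ((n*(-5))*5)/3 = (-5*n*5)/3 = (-25*n)/3 = -25*n/3)
u = -73 (u = -3 - 7*10 = -3 - 70 = -73)
Q = -324 (Q = -73 - 251 = -324)
√(x(-17) + 191)/Q = √(-25/3*(-17) + 191)/(-324) = √(425/3 + 191)*(-1/324) = √(998/3)*(-1/324) = (√2994/3)*(-1/324) = -√2994/972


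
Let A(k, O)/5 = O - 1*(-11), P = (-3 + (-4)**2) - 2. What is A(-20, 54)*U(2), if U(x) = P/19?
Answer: 3575/19 ≈ 188.16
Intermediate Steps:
P = 11 (P = (-3 + 16) - 2 = 13 - 2 = 11)
A(k, O) = 55 + 5*O (A(k, O) = 5*(O - 1*(-11)) = 5*(O + 11) = 5*(11 + O) = 55 + 5*O)
U(x) = 11/19
A(-20, 54)*U(2) = (55 + 5*54)*(11/19) = (55 + 270)*(11/19) = 325*(11/19) = 3575/19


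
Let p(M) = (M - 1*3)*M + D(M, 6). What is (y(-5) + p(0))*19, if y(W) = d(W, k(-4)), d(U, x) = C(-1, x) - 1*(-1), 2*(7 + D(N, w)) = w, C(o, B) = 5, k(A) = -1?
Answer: 38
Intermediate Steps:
D(N, w) = -7 + w/2
d(U, x) = 6 (d(U, x) = 5 - 1*(-1) = 5 + 1 = 6)
p(M) = -4 + M*(-3 + M) (p(M) = (M - 1*3)*M + (-7 + (½)*6) = (M - 3)*M + (-7 + 3) = (-3 + M)*M - 4 = M*(-3 + M) - 4 = -4 + M*(-3 + M))
y(W) = 6
(y(-5) + p(0))*19 = (6 + (-4 + 0² - 3*0))*19 = (6 + (-4 + 0 + 0))*19 = (6 - 4)*19 = 2*19 = 38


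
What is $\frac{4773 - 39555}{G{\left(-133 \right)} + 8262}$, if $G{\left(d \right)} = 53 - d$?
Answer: $- \frac{527}{128} \approx -4.1172$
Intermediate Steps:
$\frac{4773 - 39555}{G{\left(-133 \right)} + 8262} = \frac{4773 - 39555}{\left(53 - -133\right) + 8262} = - \frac{34782}{\left(53 + 133\right) + 8262} = - \frac{34782}{186 + 8262} = - \frac{34782}{8448} = \left(-34782\right) \frac{1}{8448} = - \frac{527}{128}$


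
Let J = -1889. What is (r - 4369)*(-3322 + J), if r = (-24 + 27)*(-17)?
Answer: 23032620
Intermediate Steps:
r = -51 (r = 3*(-17) = -51)
(r - 4369)*(-3322 + J) = (-51 - 4369)*(-3322 - 1889) = -4420*(-5211) = 23032620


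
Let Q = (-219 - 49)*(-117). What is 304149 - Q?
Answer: 272793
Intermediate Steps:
Q = 31356 (Q = -268*(-117) = 31356)
304149 - Q = 304149 - 1*31356 = 304149 - 31356 = 272793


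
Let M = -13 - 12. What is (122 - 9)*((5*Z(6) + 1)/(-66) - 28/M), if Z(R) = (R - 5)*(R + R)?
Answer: 36499/1650 ≈ 22.121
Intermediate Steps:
M = -25
Z(R) = 2*R*(-5 + R) (Z(R) = (-5 + R)*(2*R) = 2*R*(-5 + R))
(122 - 9)*((5*Z(6) + 1)/(-66) - 28/M) = (122 - 9)*((5*(2*6*(-5 + 6)) + 1)/(-66) - 28/(-25)) = 113*((5*(2*6*1) + 1)*(-1/66) - 28*(-1/25)) = 113*((5*12 + 1)*(-1/66) + 28/25) = 113*((60 + 1)*(-1/66) + 28/25) = 113*(61*(-1/66) + 28/25) = 113*(-61/66 + 28/25) = 113*(323/1650) = 36499/1650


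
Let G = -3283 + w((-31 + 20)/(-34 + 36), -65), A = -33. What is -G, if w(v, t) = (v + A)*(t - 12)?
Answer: 637/2 ≈ 318.50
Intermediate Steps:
w(v, t) = (-33 + v)*(-12 + t) (w(v, t) = (v - 33)*(t - 12) = (-33 + v)*(-12 + t))
G = -637/2 (G = -3283 + (396 - 33*(-65) - 12*(-31 + 20)/(-34 + 36) - 65*(-31 + 20)/(-34 + 36)) = -3283 + (396 + 2145 - (-132)/2 - (-715)/2) = -3283 + (396 + 2145 - 12*(-11/2) - 65*(-11/2)) = -3283 + (396 + 2145 + 66 + 715/2) = -3283 + 5929/2 = -637/2 ≈ -318.50)
-G = -1*(-637/2) = 637/2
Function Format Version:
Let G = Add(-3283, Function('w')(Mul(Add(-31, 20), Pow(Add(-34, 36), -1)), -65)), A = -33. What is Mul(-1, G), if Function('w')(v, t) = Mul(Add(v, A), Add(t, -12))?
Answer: Rational(637, 2) ≈ 318.50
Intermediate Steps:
Function('w')(v, t) = Mul(Add(-33, v), Add(-12, t)) (Function('w')(v, t) = Mul(Add(v, -33), Add(t, -12)) = Mul(Add(-33, v), Add(-12, t)))
G = Rational(-637, 2) (G = Add(-3283, Add(396, Mul(-33, -65), Mul(-12, Mul(Add(-31, 20), Pow(Add(-34, 36), -1))), Mul(-65, Mul(Add(-31, 20), Pow(Add(-34, 36), -1))))) = Add(-3283, Add(396, 2145, Mul(-12, Mul(-11, Pow(2, -1))), Mul(-65, Mul(-11, Pow(2, -1))))) = Add(-3283, Add(396, 2145, Mul(-12, Mul(-11, Rational(1, 2))), Mul(-65, Mul(-11, Rational(1, 2))))) = Add(-3283, Add(396, 2145, Mul(-12, Rational(-11, 2)), Mul(-65, Rational(-11, 2)))) = Add(-3283, Add(396, 2145, 66, Rational(715, 2))) = Add(-3283, Rational(5929, 2)) = Rational(-637, 2) ≈ -318.50)
Mul(-1, G) = Mul(-1, Rational(-637, 2)) = Rational(637, 2)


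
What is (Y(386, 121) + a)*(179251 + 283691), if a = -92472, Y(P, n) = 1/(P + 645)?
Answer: -44136256512402/1031 ≈ -4.2809e+10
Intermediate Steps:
Y(P, n) = 1/(645 + P)
(Y(386, 121) + a)*(179251 + 283691) = (1/(645 + 386) - 92472)*(179251 + 283691) = (1/1031 - 92472)*462942 = -95338631/1031*462942 = -44136256512402/1031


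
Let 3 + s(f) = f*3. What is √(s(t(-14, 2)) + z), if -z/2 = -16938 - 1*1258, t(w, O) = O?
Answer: √36395 ≈ 190.77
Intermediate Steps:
s(f) = -3 + 3*f (s(f) = -3 + f*3 = -3 + 3*f)
z = 36392 (z = -2*(-16938 - 1*1258) = -2*(-16938 - 1258) = -2*(-18196) = 36392)
√(s(t(-14, 2)) + z) = √((-3 + 3*2) + 36392) = √((-3 + 6) + 36392) = √(3 + 36392) = √36395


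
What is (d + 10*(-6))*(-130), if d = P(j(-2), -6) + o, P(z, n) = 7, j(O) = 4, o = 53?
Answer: 0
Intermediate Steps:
d = 60 (d = 7 + 53 = 60)
(d + 10*(-6))*(-130) = (60 + 10*(-6))*(-130) = (60 - 60)*(-130) = 0*(-130) = 0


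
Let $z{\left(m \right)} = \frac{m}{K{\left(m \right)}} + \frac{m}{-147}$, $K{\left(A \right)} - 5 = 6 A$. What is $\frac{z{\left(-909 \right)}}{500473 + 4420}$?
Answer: $\frac{1695588}{134806935893} \approx 1.2578 \cdot 10^{-5}$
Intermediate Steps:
$K{\left(A \right)} = 5 + 6 A$
$z{\left(m \right)} = - \frac{m}{147} + \frac{m}{5 + 6 m}$ ($z{\left(m \right)} = \frac{m}{5 + 6 m} + \frac{m}{-147} = \frac{m}{5 + 6 m} + m \left(- \frac{1}{147}\right) = \frac{m}{5 + 6 m} - \frac{m}{147} = - \frac{m}{147} + \frac{m}{5 + 6 m}$)
$\frac{z{\left(-909 \right)}}{500473 + 4420} = \frac{\frac{2}{147} \left(-909\right) \frac{1}{5 + 6 \left(-909\right)} \left(71 - -2727\right)}{500473 + 4420} = \frac{\frac{2}{147} \left(-909\right) \frac{1}{5 - 5454} \left(71 + 2727\right)}{504893} = \frac{2}{147} \left(-909\right) \frac{1}{-5449} \cdot 2798 \cdot \frac{1}{504893} = \frac{2}{147} \left(-909\right) \left(- \frac{1}{5449}\right) 2798 \cdot \frac{1}{504893} = \frac{1695588}{267001} \cdot \frac{1}{504893} = \frac{1695588}{134806935893}$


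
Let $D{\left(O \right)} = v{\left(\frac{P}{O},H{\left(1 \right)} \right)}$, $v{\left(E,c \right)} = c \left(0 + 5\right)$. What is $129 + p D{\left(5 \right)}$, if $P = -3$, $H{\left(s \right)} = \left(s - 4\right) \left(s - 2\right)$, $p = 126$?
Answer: $2019$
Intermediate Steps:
$H{\left(s \right)} = \left(-4 + s\right) \left(-2 + s\right)$
$v{\left(E,c \right)} = 5 c$ ($v{\left(E,c \right)} = c 5 = 5 c$)
$D{\left(O \right)} = 15$ ($D{\left(O \right)} = 5 \left(8 + 1^{2} - 6\right) = 5 \left(8 + 1 - 6\right) = 5 \cdot 3 = 15$)
$129 + p D{\left(5 \right)} = 129 + 126 \cdot 15 = 129 + 1890 = 2019$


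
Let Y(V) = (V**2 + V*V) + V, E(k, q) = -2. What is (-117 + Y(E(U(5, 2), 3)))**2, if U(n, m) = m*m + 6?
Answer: 12321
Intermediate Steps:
U(n, m) = 6 + m**2 (U(n, m) = m**2 + 6 = 6 + m**2)
Y(V) = V + 2*V**2 (Y(V) = (V**2 + V**2) + V = 2*V**2 + V = V + 2*V**2)
(-117 + Y(E(U(5, 2), 3)))**2 = (-117 - 2*(1 + 2*(-2)))**2 = (-117 - 2*(1 - 4))**2 = (-117 - 2*(-3))**2 = (-117 + 6)**2 = (-111)**2 = 12321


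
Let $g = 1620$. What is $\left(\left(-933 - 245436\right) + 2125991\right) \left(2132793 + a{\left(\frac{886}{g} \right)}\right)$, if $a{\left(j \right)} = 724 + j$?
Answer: $\frac{1624133640018743}{405} \approx 4.0102 \cdot 10^{12}$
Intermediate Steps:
$\left(\left(-933 - 245436\right) + 2125991\right) \left(2132793 + a{\left(\frac{886}{g} \right)}\right) = \left(\left(-933 - 245436\right) + 2125991\right) \left(2132793 + \left(724 + \frac{886}{1620}\right)\right) = \left(\left(-933 - 245436\right) + 2125991\right) \left(2132793 + \left(724 + 886 \cdot \frac{1}{1620}\right)\right) = \left(-246369 + 2125991\right) \left(2132793 + \left(724 + \frac{443}{810}\right)\right) = 1879622 \left(2132793 + \frac{586883}{810}\right) = 1879622 \cdot \frac{1728149213}{810} = \frac{1624133640018743}{405}$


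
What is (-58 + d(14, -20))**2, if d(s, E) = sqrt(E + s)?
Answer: (58 - I*sqrt(6))**2 ≈ 3358.0 - 284.14*I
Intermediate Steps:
(-58 + d(14, -20))**2 = (-58 + sqrt(-20 + 14))**2 = (-58 + sqrt(-6))**2 = (-58 + I*sqrt(6))**2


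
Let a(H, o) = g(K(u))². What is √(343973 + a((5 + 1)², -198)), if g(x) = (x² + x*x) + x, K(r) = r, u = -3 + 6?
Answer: √344414 ≈ 586.87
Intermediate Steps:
u = 3
g(x) = x + 2*x² (g(x) = (x² + x²) + x = 2*x² + x = x + 2*x²)
a(H, o) = 441 (a(H, o) = (3*(1 + 2*3))² = (3*(1 + 6))² = (3*7)² = 21² = 441)
√(343973 + a((5 + 1)², -198)) = √(343973 + 441) = √344414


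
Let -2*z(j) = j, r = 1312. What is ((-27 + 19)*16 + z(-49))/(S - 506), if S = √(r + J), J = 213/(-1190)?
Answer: 6924610/33680197 + 23*√1857669730/67360394 ≈ 0.22032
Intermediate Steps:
J = -213/1190 (J = 213*(-1/1190) = -213/1190 ≈ -0.17899)
z(j) = -j/2
S = √1857669730/1190 (S = √(1312 - 213/1190) = √(1561067/1190) = √1857669730/1190 ≈ 36.219)
((-27 + 19)*16 + z(-49))/(S - 506) = ((-27 + 19)*16 - ½*(-49))/(√1857669730/1190 - 506) = (-8*16 + 49/2)/(-506 + √1857669730/1190) = (-128 + 49/2)/(-506 + √1857669730/1190) = -207/(2*(-506 + √1857669730/1190))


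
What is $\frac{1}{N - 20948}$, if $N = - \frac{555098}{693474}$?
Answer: $- \frac{346737}{7263724225} \approx -4.7735 \cdot 10^{-5}$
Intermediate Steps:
$N = - \frac{277549}{346737}$ ($N = \left(-555098\right) \frac{1}{693474} = - \frac{277549}{346737} \approx -0.80046$)
$\frac{1}{N - 20948} = \frac{1}{- \frac{277549}{346737} - 20948} = \frac{1}{- \frac{7263724225}{346737}} = - \frac{346737}{7263724225}$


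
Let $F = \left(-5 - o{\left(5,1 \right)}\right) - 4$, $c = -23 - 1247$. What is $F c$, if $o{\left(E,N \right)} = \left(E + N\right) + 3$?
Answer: $22860$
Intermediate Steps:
$o{\left(E,N \right)} = 3 + E + N$
$c = -1270$ ($c = -23 - 1247 = -1270$)
$F = -18$ ($F = \left(-5 - \left(3 + 5 + 1\right)\right) - 4 = \left(-5 - 9\right) - 4 = -14 - 4 = -18$)
$F c = \left(-18\right) \left(-1270\right) = 22860$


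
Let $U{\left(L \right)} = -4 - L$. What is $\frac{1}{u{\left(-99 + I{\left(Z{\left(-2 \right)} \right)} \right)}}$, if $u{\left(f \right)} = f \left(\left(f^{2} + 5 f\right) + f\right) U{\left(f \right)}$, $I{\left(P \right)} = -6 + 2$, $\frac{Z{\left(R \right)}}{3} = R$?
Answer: $- \frac{1}{101878227} \approx -9.8156 \cdot 10^{-9}$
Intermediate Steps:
$Z{\left(R \right)} = 3 R$
$I{\left(P \right)} = -4$
$u{\left(f \right)} = f \left(-4 - f\right) \left(f^{2} + 6 f\right)$ ($u{\left(f \right)} = f \left(\left(f^{2} + 5 f\right) + f\right) \left(-4 - f\right) = f \left(f^{2} + 6 f\right) \left(-4 - f\right) = f \left(-4 - f\right) \left(f^{2} + 6 f\right)$)
$\frac{1}{u{\left(-99 + I{\left(Z{\left(-2 \right)} \right)} \right)}} = \frac{1}{\left(-1\right) \left(-99 - 4\right)^{2} \left(4 - 103\right) \left(6 - 103\right)} = \frac{1}{\left(-1\right) \left(-103\right)^{2} \left(4 - 103\right) \left(6 - 103\right)} = \frac{1}{\left(-1\right) 10609 \left(-99\right) \left(-97\right)} = \frac{1}{-101878227} = - \frac{1}{101878227}$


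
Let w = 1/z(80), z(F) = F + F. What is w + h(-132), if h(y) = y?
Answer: -21119/160 ≈ -131.99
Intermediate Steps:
z(F) = 2*F
w = 1/160 (w = 1/(2*80) = 1/160 ≈ 0.0062500)
w + h(-132) = 1/160 - 132 = -21119/160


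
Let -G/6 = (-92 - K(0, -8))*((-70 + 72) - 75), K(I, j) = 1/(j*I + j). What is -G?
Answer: 160965/4 ≈ 40241.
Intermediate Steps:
K(I, j) = 1/(j + I*j) (K(I, j) = 1/(I*j + j) = 1/(j + I*j))
G = -160965/4 (G = -6*(-92 - 1/((-8)*(1 + 0)))*((-70 + 72) - 75) = -6*(-92 - (-1)/(8*1))*(2 - 75) = -6*(-92 - (-1)/8)*(-73) = -6*(-92 - 1*(-1/8))*(-73) = -6*(-92 + 1/8)*(-73) = -(-2205)*(-73)/4 = -6*53655/8 = -160965/4 ≈ -40241.)
-G = -1*(-160965/4) = 160965/4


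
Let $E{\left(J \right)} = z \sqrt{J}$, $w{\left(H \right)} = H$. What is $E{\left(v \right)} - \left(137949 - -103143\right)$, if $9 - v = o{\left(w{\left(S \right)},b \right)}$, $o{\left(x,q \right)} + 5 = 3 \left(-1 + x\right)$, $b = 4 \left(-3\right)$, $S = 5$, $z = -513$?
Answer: $-241092 - 513 \sqrt{2} \approx -2.4182 \cdot 10^{5}$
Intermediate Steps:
$b = -12$
$o{\left(x,q \right)} = -8 + 3 x$ ($o{\left(x,q \right)} = -5 + 3 \left(-1 + x\right) = -5 + \left(-3 + 3 x\right) = -8 + 3 x$)
$v = 2$ ($v = 9 - \left(-8 + 3 \cdot 5\right) = 9 - \left(-8 + 15\right) = 9 - 7 = 2$)
$E{\left(J \right)} = - 513 \sqrt{J}$
$E{\left(v \right)} - \left(137949 - -103143\right) = - 513 \sqrt{2} - \left(137949 - -103143\right) = - 513 \sqrt{2} - \left(137949 + 103143\right) = - 513 \sqrt{2} - 241092 = -241092 - 513 \sqrt{2}$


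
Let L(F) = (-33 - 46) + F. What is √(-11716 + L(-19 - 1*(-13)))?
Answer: I*√11801 ≈ 108.63*I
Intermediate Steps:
L(F) = -79 + F
√(-11716 + L(-19 - 1*(-13))) = √(-11716 + (-79 + (-19 - 1*(-13)))) = √(-11716 + (-79 + (-19 + 13))) = √(-11716 + (-79 - 6)) = √(-11716 - 85) = √(-11801) = I*√11801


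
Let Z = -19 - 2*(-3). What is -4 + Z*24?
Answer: -316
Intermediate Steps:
Z = -13 (Z = -19 + 6 = -13)
-4 + Z*24 = -4 - 13*24 = -4 - 312 = -316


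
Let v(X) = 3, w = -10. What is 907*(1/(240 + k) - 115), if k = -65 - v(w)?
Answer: -17939553/172 ≈ -1.0430e+5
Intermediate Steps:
k = -68 (k = -65 - 1*3 = -65 - 3 = -68)
907*(1/(240 + k) - 115) = 907*(1/(240 - 68) - 115) = 907*(1/172 - 115) = 907*(-19779/172) = -17939553/172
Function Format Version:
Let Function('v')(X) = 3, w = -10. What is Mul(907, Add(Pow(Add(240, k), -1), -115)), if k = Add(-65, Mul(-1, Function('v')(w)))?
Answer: Rational(-17939553, 172) ≈ -1.0430e+5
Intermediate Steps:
k = -68 (k = Add(-65, Mul(-1, 3)) = Add(-65, -3) = -68)
Mul(907, Add(Pow(Add(240, k), -1), -115)) = Mul(907, Add(Pow(Add(240, -68), -1), -115)) = Mul(907, Add(Pow(172, -1), -115)) = Mul(907, Add(Rational(1, 172), -115)) = Mul(907, Rational(-19779, 172)) = Rational(-17939553, 172)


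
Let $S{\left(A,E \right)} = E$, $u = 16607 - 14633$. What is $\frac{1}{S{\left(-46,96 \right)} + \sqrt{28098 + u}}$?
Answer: $- \frac{4}{869} + \frac{\sqrt{7518}}{10428} \approx 0.0037118$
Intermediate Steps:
$u = 1974$
$\frac{1}{S{\left(-46,96 \right)} + \sqrt{28098 + u}} = \frac{1}{96 + \sqrt{28098 + 1974}} = \frac{1}{96 + \sqrt{30072}} = \frac{1}{96 + 2 \sqrt{7518}}$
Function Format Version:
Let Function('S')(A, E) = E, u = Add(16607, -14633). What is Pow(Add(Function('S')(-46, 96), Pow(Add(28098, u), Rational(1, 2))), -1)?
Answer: Add(Rational(-4, 869), Mul(Rational(1, 10428), Pow(7518, Rational(1, 2)))) ≈ 0.0037118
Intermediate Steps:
u = 1974
Pow(Add(Function('S')(-46, 96), Pow(Add(28098, u), Rational(1, 2))), -1) = Pow(Add(96, Pow(Add(28098, 1974), Rational(1, 2))), -1) = Pow(Add(96, Pow(30072, Rational(1, 2))), -1) = Pow(Add(96, Mul(2, Pow(7518, Rational(1, 2)))), -1)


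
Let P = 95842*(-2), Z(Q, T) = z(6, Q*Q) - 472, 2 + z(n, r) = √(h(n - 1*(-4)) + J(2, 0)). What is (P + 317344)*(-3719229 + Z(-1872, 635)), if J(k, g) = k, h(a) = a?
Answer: -467417878980 + 251320*√3 ≈ -4.6742e+11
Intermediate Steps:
z(n, r) = -2 + √(6 + n) (z(n, r) = -2 + √((n - 1*(-4)) + 2) = -2 + √((n + 4) + 2) = -2 + √((4 + n) + 2) = -2 + √(6 + n))
Z(Q, T) = -474 + 2*√3 (Z(Q, T) = (-2 + √(6 + 6)) - 472 = (-2 + √12) - 472 = (-2 + 2*√3) - 472 = -474 + 2*√3)
P = -191684
(P + 317344)*(-3719229 + Z(-1872, 635)) = (-191684 + 317344)*(-3719229 + (-474 + 2*√3)) = 125660*(-3719703 + 2*√3) = -467417878980 + 251320*√3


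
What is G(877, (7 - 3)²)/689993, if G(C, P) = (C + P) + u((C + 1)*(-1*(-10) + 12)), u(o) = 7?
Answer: 900/689993 ≈ 0.0013044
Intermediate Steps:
G(C, P) = 7 + C + P (G(C, P) = (C + P) + 7 = 7 + C + P)
G(877, (7 - 3)²)/689993 = (7 + 877 + (7 - 3)²)/689993 = (7 + 877 + 4²)*(1/689993) = (7 + 877 + 16)*(1/689993) = 900*(1/689993) = 900/689993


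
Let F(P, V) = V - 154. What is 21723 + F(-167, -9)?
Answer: 21560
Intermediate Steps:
F(P, V) = -154 + V
21723 + F(-167, -9) = 21723 + (-154 - 9) = 21723 - 163 = 21560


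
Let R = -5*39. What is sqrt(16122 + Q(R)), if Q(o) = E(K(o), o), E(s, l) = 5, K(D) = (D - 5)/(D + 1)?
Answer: sqrt(16127) ≈ 126.99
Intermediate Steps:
R = -195
K(D) = (-5 + D)/(1 + D)
Q(o) = 5
sqrt(16122 + Q(R)) = sqrt(16122 + 5) = sqrt(16127)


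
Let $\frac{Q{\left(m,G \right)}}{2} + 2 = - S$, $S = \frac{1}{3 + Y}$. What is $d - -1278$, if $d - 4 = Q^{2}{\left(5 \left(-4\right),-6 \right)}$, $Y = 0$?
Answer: $\frac{11734}{9} \approx 1303.8$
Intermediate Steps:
$S = \frac{1}{3}$ ($S = \frac{1}{3 + 0} = \frac{1}{3} \approx 0.33333$)
$Q{\left(m,G \right)} = - \frac{14}{3}$ ($Q{\left(m,G \right)} = -4 + 2 \left(\left(-1\right) \frac{1}{3}\right) = -4 + 2 \left(- \frac{1}{3}\right) = -4 - \frac{2}{3} = - \frac{14}{3}$)
$d = \frac{232}{9}$ ($d = 4 + \left(- \frac{14}{3}\right)^{2} = 4 + \frac{196}{9} = \frac{232}{9} \approx 25.778$)
$d - -1278 = \frac{232}{9} - -1278 = \frac{232}{9} + 1278 = \frac{11734}{9}$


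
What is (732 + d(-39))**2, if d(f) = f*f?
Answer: 5076009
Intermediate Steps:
d(f) = f**2
(732 + d(-39))**2 = (732 + (-39)**2)**2 = (732 + 1521)**2 = 2253**2 = 5076009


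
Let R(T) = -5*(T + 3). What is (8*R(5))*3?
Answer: -960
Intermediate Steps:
R(T) = -15 - 5*T (R(T) = -5*(3 + T) = -15 - 5*T)
(8*R(5))*3 = (8*(-15 - 5*5))*3 = (8*(-15 - 25))*3 = (8*(-40))*3 = -320*3 = -960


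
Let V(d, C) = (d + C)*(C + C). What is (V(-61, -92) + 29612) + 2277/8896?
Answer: 513870821/8896 ≈ 57764.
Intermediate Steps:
V(d, C) = 2*C*(C + d) (V(d, C) = (C + d)*(2*C) = 2*C*(C + d))
(V(-61, -92) + 29612) + 2277/8896 = (2*(-92)*(-92 - 61) + 29612) + 2277/8896 = (2*(-92)*(-153) + 29612) + 2277*(1/8896) = (28152 + 29612) + 2277/8896 = 57764 + 2277/8896 = 513870821/8896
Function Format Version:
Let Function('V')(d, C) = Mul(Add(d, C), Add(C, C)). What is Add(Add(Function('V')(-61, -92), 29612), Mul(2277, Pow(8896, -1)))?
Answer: Rational(513870821, 8896) ≈ 57764.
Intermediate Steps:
Function('V')(d, C) = Mul(2, C, Add(C, d)) (Function('V')(d, C) = Mul(Add(C, d), Mul(2, C)) = Mul(2, C, Add(C, d)))
Add(Add(Function('V')(-61, -92), 29612), Mul(2277, Pow(8896, -1))) = Add(Add(Mul(2, -92, Add(-92, -61)), 29612), Mul(2277, Pow(8896, -1))) = Add(Add(Mul(2, -92, -153), 29612), Mul(2277, Rational(1, 8896))) = Add(Add(28152, 29612), Rational(2277, 8896)) = Add(57764, Rational(2277, 8896)) = Rational(513870821, 8896)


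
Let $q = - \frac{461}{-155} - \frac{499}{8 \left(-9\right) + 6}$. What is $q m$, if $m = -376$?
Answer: $- \frac{20260948}{5115} \approx -3961.1$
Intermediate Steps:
$q = \frac{107771}{10230}$ ($q = \left(-461\right) \left(- \frac{1}{155}\right) - \frac{499}{-72 + 6} = \frac{461}{155} - \frac{499}{-66} = \frac{461}{155} - - \frac{499}{66} = \frac{461}{155} + \frac{499}{66} = \frac{107771}{10230} \approx 10.535$)
$q m = \frac{107771}{10230} \left(-376\right) = - \frac{20260948}{5115}$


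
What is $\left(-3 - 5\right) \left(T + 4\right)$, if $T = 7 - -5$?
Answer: $-128$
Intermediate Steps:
$T = 12$ ($T = 7 + 5 = 12$)
$\left(-3 - 5\right) \left(T + 4\right) = \left(-3 - 5\right) \left(12 + 4\right) = \left(-3 - 5\right) 16 = \left(-8\right) 16 = -128$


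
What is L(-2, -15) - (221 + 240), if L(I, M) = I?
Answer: -463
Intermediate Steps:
L(-2, -15) - (221 + 240) = -2 - (221 + 240) = -2 - 1*461 = -2 - 461 = -463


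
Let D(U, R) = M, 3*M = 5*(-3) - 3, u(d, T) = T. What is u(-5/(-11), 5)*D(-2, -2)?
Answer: -30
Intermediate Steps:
M = -6 (M = (5*(-3) - 3)/3 = (-15 - 3)/3 = (⅓)*(-18) = -6)
D(U, R) = -6
u(-5/(-11), 5)*D(-2, -2) = 5*(-6) = -30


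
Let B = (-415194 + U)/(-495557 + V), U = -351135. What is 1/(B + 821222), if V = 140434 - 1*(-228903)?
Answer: 126220/103655407169 ≈ 1.2177e-6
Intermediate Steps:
V = 369337 (V = 140434 + 228903 = 369337)
B = 766329/126220 (B = (-415194 - 351135)/(-495557 + 369337) = -766329/(-126220) = -766329*(-1/126220) = 766329/126220 ≈ 6.0714)
1/(B + 821222) = 1/(766329/126220 + 821222) = 1/(103655407169/126220) = 126220/103655407169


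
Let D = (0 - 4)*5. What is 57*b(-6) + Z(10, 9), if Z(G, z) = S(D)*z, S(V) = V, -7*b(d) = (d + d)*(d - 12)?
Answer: -13572/7 ≈ -1938.9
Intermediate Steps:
b(d) = -2*d*(-12 + d)/7 (b(d) = -(d + d)*(d - 12)/7 = -2*d*(-12 + d)/7)
D = -20 (D = -4*5 = -20)
Z(G, z) = -20*z
57*b(-6) + Z(10, 9) = 57*((2/7)*(-6)*(12 - 1*(-6))) - 20*9 = 57*((2/7)*(-6)*(12 + 6)) - 180 = 57*((2/7)*(-6)*18) - 180 = 57*(-216/7) - 180 = -12312/7 - 180 = -13572/7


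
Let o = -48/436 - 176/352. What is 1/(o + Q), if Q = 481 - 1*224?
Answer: 218/55893 ≈ 0.0039003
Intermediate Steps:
o = -133/218 (o = -48*1/436 - 176*1/352 = -12/109 - ½ = -133/218 ≈ -0.61009)
Q = 257 (Q = 481 - 224 = 257)
1/(o + Q) = 1/(-133/218 + 257) = 1/(55893/218) = 218/55893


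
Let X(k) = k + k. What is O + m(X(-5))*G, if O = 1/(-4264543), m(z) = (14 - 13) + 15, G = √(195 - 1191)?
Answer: -1/4264543 + 32*I*√249 ≈ -2.3449e-7 + 504.95*I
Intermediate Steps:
G = 2*I*√249 (G = √(-996) = 2*I*√249 ≈ 31.559*I)
X(k) = 2*k
m(z) = 16 (m(z) = 1 + 15 = 16)
O = -1/4264543 ≈ -2.3449e-7
O + m(X(-5))*G = -1/4264543 + 16*(2*I*√249) = -1/4264543 + 32*I*√249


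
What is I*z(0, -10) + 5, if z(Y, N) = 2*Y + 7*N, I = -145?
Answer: 10155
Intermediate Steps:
I*z(0, -10) + 5 = -145*(2*0 + 7*(-10)) + 5 = -145*(0 - 70) + 5 = -145*(-70) + 5 = 10150 + 5 = 10155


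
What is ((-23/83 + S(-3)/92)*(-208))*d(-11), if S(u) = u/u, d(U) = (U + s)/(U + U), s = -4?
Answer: 792870/20999 ≈ 37.758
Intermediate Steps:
d(U) = (-4 + U)/(2*U) (d(U) = (U - 4)/(U + U) = (-4 + U)/((2*U)) = (-4 + U)*(1/(2*U)) = (-4 + U)/(2*U))
S(u) = 1
((-23/83 + S(-3)/92)*(-208))*d(-11) = ((-23/83 + 1/92)*(-208))*((½)*(-4 - 11)/(-11)) = ((-23*1/83 + 1*(1/92))*(-208))*((½)*(-1/11)*(-15)) = ((-23/83 + 1/92)*(-208))*(15/22) = -2033/7636*(-208)*(15/22) = (105716/1909)*(15/22) = 792870/20999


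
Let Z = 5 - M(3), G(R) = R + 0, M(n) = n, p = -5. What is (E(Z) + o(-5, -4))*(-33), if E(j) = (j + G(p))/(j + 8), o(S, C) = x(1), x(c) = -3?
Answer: 1089/10 ≈ 108.90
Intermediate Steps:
o(S, C) = -3
G(R) = R
Z = 2 (Z = 5 - 1*3 = 5 - 3 = 2)
E(j) = (-5 + j)/(8 + j) (E(j) = (j - 5)/(j + 8) = (-5 + j)/(8 + j))
(E(Z) + o(-5, -4))*(-33) = ((-5 + 2)/(8 + 2) - 3)*(-33) = (-3/10 - 3)*(-33) = -33/10*(-33) = 1089/10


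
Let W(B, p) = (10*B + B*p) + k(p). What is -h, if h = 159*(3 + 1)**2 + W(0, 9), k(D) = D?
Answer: -2553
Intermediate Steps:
W(B, p) = p + 10*B + B*p (W(B, p) = (10*B + B*p) + p = p + 10*B + B*p)
h = 2553 (h = 159*(3 + 1)**2 + (9 + 10*0 + 0*9) = 159*4**2 + (9 + 0 + 0) = 159*16 + 9 = 2544 + 9 = 2553)
-h = -1*2553 = -2553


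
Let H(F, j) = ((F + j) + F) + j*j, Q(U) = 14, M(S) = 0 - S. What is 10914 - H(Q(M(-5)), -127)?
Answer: -5116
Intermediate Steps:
M(S) = -S
H(F, j) = j + j**2 + 2*F (H(F, j) = (j + 2*F) + j**2 = j + j**2 + 2*F)
10914 - H(Q(M(-5)), -127) = 10914 - (-127 + (-127)**2 + 2*14) = 10914 - (-127 + 16129 + 28) = 10914 - 1*16030 = 10914 - 16030 = -5116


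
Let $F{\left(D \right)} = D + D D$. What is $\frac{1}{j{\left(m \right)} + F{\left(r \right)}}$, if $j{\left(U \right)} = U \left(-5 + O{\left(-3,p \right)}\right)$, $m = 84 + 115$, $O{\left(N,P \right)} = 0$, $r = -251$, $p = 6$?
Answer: $\frac{1}{61755} \approx 1.6193 \cdot 10^{-5}$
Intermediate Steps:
$F{\left(D \right)} = D + D^{2}$
$m = 199$
$j{\left(U \right)} = - 5 U$ ($j{\left(U \right)} = U \left(-5 + 0\right) = U \left(-5\right) = - 5 U$)
$\frac{1}{j{\left(m \right)} + F{\left(r \right)}} = \frac{1}{\left(-5\right) 199 - 251 \left(1 - 251\right)} = \frac{1}{-995 - -62750} = \frac{1}{-995 + 62750} = \frac{1}{61755}$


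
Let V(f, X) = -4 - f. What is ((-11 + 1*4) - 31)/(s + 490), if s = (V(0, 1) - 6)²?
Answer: -19/295 ≈ -0.064407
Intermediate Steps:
s = 100 (s = ((-4 - 1*0) - 6)² = ((-4 + 0) - 6)² = (-4 - 6)² = (-10)² = 100)
((-11 + 1*4) - 31)/(s + 490) = ((-11 + 1*4) - 31)/(100 + 490) = ((-11 + 4) - 31)/590 = (-7 - 31)*(1/590) = -38*1/590 = -19/295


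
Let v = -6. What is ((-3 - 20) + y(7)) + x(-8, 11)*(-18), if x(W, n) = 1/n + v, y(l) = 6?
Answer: 983/11 ≈ 89.364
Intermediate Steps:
x(W, n) = -6 + 1/n (x(W, n) = 1/n - 6 = -6 + 1/n)
((-3 - 20) + y(7)) + x(-8, 11)*(-18) = ((-3 - 20) + 6) + (-6 + 1/11)*(-18) = (-23 + 6) + (-6 + 1/11)*(-18) = -17 - 65/11*(-18) = -17 + 1170/11 = 983/11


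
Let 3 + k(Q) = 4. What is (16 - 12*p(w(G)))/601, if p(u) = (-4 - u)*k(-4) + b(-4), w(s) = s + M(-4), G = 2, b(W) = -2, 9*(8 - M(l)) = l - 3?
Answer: 652/1803 ≈ 0.36162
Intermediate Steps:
M(l) = 25/3 - l/9 (M(l) = 8 - (l - 3)/9 = 8 - (-3 + l)/9 = 8 + (1/3 - l/9) = 25/3 - l/9)
k(Q) = 1 (k(Q) = -3 + 4 = 1)
w(s) = 79/9 + s (w(s) = s + (25/3 - 1/9*(-4)) = s + (25/3 + 4/9) = s + 79/9 = 79/9 + s)
p(u) = -6 - u (p(u) = (-4 - u)*1 - 2 = (-4 - u) - 2 = -6 - u)
(16 - 12*p(w(G)))/601 = (16 - 12*(-6 - (79/9 + 2)))/601 = (16 - 12*(-6 - 1*97/9))*(1/601) = (16 - 12*(-6 - 97/9))*(1/601) = (16 - 12*(-151/9))*(1/601) = (16 + 604/3)*(1/601) = (652/3)*(1/601) = 652/1803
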